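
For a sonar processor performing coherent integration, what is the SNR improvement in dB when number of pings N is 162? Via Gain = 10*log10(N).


22.1 dB


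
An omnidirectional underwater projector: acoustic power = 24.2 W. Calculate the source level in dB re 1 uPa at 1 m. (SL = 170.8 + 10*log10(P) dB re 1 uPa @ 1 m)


184.64 dB


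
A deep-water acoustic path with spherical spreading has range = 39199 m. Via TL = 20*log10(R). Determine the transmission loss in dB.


TL = 20*log10(39199) = 91.87

91.87 dB


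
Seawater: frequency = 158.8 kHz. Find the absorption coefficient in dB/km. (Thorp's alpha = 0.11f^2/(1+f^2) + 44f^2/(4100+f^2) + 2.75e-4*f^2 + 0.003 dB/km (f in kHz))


f^2 = 25217.44
alpha = 0.11*25217.44/(1+25217.44) + 44*25217.44/(4100+25217.44) + 2.75e-4*25217.44 + 0.003 = 44.894

44.894 dB/km


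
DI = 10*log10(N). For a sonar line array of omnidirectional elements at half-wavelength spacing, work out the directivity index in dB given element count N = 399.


26.01 dB


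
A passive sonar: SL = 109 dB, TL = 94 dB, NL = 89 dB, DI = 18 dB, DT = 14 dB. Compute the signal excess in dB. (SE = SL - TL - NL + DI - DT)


SE = SL - TL - NL + DI - DT = 109 - 94 - 89 + 18 - 14 = -70

-70 dB


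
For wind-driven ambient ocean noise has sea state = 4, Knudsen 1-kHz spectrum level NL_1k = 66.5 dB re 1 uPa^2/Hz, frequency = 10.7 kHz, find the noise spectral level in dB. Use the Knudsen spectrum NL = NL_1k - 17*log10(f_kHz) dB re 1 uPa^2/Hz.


NL = NL_1k - 17*log10(f_kHz) = 66.5 - 17*log10(10.7) = 66.5 - (17.5) = 49.0

49.0 dB


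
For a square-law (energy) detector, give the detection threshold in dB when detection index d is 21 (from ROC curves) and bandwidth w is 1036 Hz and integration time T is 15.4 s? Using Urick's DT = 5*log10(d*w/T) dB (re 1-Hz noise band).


DT = 5*log10(d*w/T) = 5*log10(21 * 1036 / 15.4) = 5*log10(1412.73) = 15.75

15.75 dB


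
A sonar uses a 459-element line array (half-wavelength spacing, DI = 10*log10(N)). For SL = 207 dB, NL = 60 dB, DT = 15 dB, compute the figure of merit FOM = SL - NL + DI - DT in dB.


158.62 dB


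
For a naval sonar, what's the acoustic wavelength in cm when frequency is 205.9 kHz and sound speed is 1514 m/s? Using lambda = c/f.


lambda = c/f = 1514 / 205900 = 0.0074 m = 0.74 cm

0.74 cm


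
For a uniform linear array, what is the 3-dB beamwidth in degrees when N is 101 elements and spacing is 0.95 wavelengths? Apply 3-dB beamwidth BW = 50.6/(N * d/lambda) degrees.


BW = 50.6 / (101 * 0.95) = 50.6 / 95.95 = 0.53

0.53 deg


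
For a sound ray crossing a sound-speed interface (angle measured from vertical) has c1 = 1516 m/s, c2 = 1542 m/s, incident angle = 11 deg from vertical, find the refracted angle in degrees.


sin(theta2) = (c2/c1)*sin(theta1) = (1542/1516)*sin(11 deg) = 0.19408
theta2 = arcsin(0.19408) = 11.19

11.19 deg


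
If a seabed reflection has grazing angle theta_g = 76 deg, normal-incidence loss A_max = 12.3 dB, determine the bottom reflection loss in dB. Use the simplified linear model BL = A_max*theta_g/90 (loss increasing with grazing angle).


BL = A_max * theta_g / 90 = 12.3 * 76 / 90 = 10.39

10.39 dB


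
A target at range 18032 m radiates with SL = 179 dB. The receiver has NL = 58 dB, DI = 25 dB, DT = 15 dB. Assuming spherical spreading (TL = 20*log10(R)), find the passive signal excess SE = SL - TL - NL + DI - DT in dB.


Step 1: TL = 20*log10(18032) = 85.12 dB
Step 2: SE = 179 - 85.12 - 58 + 25 - 15 = 45.88

45.88 dB


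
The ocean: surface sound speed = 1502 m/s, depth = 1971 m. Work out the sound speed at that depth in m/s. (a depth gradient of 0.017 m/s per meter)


c = 1502 + 0.017 * 1971 = 1535.507

1535.507 m/s


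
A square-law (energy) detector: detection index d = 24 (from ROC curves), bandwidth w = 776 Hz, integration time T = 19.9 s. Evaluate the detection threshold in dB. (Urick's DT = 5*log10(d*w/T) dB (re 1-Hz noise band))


14.86 dB


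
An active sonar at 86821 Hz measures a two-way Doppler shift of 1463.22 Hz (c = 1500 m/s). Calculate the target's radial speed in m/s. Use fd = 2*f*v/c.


12.64 m/s


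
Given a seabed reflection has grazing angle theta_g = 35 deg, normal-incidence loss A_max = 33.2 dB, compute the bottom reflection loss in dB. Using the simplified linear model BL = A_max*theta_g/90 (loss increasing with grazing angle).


BL = A_max * theta_g / 90 = 33.2 * 35 / 90 = 12.91

12.91 dB


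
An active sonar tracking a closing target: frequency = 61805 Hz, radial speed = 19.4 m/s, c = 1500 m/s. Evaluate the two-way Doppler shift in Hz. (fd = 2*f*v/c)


1598.69 Hz


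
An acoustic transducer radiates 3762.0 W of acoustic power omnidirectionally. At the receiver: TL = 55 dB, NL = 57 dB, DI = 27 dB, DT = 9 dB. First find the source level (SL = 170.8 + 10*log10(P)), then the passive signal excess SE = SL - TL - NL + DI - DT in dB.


Step 1: SL = 170.8 + 10*log10(3762.0) = 206.55 dB
Step 2: SE = SL - TL - NL + DI - DT = 206.55 - 55 - 57 + 27 - 9 = 112.55

112.55 dB


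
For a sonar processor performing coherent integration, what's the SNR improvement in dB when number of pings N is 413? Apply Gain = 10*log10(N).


26.16 dB


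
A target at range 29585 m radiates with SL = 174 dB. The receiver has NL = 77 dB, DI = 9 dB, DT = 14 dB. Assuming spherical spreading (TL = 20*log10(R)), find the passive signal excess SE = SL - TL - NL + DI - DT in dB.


2.58 dB


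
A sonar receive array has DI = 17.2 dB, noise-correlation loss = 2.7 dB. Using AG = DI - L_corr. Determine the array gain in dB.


AG = DI - L_corr = 17.2 - 2.7 = 14.5

14.5 dB


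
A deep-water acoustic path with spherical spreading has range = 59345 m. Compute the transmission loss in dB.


TL = 20*log10(59345) = 95.47

95.47 dB


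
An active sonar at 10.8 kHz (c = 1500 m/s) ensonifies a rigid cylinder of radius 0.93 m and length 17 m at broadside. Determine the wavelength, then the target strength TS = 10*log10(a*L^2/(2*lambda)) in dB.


Step 1: lambda = c/f = 1500/10800 = 0.13889 m
Step 2: TS = 10*log10(a*L^2/(2*lambda)) = 10*log10(0.93*17^2/(2*0.13889)) = 29.86

29.86 dB


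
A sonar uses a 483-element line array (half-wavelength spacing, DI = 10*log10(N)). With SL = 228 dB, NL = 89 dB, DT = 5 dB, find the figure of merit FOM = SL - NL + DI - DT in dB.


Step 1: DI = 10*log10(483) = 26.84 dB
Step 2: FOM = SL - NL + DI - DT = 228 - 89 + 26.84 - 5 = 160.84

160.84 dB


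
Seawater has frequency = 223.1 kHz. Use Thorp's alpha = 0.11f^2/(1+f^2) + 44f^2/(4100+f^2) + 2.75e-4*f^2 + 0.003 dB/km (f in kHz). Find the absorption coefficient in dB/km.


f^2 = 49773.61
alpha = 0.11*49773.61/(1+49773.61) + 44*49773.61/(4100+49773.61) + 2.75e-4*49773.61 + 0.003 = 54.452

54.452 dB/km


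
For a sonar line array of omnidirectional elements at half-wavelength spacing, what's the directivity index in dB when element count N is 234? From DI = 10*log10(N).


DI = 10*log10(234) = 23.69

23.69 dB


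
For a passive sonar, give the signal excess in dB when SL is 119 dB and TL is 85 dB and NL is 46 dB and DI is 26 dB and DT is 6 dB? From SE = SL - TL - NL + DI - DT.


SE = SL - TL - NL + DI - DT = 119 - 85 - 46 + 26 - 6 = 8

8 dB


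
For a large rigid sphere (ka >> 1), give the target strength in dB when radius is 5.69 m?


TS = 10*log10(5.69^2 / 4) = 10*log10(8.094025) = 9.08

9.08 dB


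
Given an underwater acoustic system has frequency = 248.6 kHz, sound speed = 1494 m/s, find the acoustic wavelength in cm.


lambda = c/f = 1494 / 248600 = 0.006 m = 0.6 cm

0.6 cm


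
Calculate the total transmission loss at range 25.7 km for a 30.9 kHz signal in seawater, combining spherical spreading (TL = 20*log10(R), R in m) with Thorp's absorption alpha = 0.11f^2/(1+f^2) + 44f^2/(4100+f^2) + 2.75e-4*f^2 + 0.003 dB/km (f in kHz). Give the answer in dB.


Step 1 (Thorp): alpha = 0.11*954.81/(1+954.81) + 44*954.81/(4100+954.81) + 2.75e-4*954.81 + 0.003 = 8.6867 dB/km
Step 2: TL_spread = 20*log10(25700) = 88.2 dB
Step 3: TL_abs = alpha*R = 8.6867 * 25.7 = 223.25 dB
Step 4: TL_total = 88.2 + 223.25 = 311.45

311.45 dB


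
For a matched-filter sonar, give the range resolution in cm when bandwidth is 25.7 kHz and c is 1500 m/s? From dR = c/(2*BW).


dR = c/(2*BW) = 1500 / (2 * 25.7e3) = 0.0292 m = 2.92 cm

2.92 cm


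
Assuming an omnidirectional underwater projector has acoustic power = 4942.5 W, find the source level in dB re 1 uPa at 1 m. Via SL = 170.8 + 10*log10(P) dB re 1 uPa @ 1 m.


SL = 170.8 + 10*log10(4942.5) = 170.8 + 36.94 = 207.74

207.74 dB


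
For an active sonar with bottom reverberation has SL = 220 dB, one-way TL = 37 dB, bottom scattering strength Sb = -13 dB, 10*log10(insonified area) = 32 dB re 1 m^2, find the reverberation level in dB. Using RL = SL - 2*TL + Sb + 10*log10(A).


RL = SL - 2*TL + Sb + 10*log10(A) = 220 - 2*37 + (-13) + 32 = 165

165 dB


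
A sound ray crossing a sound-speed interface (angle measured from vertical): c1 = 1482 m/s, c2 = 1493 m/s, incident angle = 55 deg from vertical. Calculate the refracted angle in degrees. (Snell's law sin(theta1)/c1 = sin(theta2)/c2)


sin(theta2) = (c2/c1)*sin(theta1) = (1493/1482)*sin(55 deg) = 0.82523
theta2 = arcsin(0.82523) = 55.61

55.61 deg


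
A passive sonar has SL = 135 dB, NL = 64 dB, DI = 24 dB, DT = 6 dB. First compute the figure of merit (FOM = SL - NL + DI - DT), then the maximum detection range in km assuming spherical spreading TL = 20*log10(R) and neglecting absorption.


Step 1: FOM = SL - NL + DI - DT = 135 - 64 + 24 - 6 = 89 dB
Step 2: at max range FOM = TL = 20*log10(R), so R = 10^(89/20) = 28183.83 m = 28.18 km

28.18 km


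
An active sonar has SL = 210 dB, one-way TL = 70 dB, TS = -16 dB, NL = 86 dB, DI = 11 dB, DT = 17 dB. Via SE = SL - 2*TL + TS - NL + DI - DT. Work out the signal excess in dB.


SE = SL - 2*TL + TS - NL + DI - DT = 210 - 2*70 + (-16) - 86 + 11 - 17 = -38

-38 dB


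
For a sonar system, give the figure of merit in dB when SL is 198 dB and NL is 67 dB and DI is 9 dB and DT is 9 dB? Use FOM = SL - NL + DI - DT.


FOM = SL - NL + DI - DT = 198 - 67 + 9 - 9 = 131

131 dB


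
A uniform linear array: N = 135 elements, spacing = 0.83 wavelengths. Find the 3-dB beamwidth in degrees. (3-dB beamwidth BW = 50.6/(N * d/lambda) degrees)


BW = 50.6 / (135 * 0.83) = 50.6 / 112.05 = 0.45

0.45 deg


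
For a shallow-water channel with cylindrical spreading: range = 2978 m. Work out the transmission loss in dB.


34.74 dB


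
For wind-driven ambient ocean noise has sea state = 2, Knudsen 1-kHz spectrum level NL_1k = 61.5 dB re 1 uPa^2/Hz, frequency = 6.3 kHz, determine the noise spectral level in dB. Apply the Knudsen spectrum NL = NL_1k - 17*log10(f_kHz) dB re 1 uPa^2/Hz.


47.91 dB


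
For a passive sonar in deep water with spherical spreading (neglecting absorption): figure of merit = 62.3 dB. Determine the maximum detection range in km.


At max range FOM = TL, so 20*log10(R) = 62.3
R = 10^(62.3/20) = 1303.17 m = 1.3 km

1.3 km


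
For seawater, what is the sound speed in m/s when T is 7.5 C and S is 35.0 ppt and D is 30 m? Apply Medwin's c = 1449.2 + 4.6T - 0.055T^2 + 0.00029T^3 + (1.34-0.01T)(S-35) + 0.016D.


c = 1449.2 + 4.6*7.5 - 0.055*7.5^2 + 0.00029*7.5^3 + (1.34 - 0.01*7.5)*(35.0 - 35) + 0.016*30 = 1481.21

1481.21 m/s


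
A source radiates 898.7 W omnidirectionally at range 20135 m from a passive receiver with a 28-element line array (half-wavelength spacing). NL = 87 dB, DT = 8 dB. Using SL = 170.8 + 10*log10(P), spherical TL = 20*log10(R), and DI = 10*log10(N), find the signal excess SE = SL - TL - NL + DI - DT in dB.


Step 1: SL = 170.8 + 10*log10(898.7) = 200.34 dB
Step 2: TL = 20*log10(20135) = 86.08 dB
Step 3: DI = 10*log10(28) = 14.47 dB
Step 4: SE = SL - TL - NL + DI - DT = 200.34 - 86.08 - 87 + 14.47 - 8 = 33.73

33.73 dB


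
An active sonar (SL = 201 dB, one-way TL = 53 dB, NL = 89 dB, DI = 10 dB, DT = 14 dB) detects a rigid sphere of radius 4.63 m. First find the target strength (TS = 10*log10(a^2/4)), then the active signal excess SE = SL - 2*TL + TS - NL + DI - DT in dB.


Step 1: TS = 10*log10(4.63^2/4) = 7.29 dB
Step 2: SE = SL - 2*TL + TS - NL + DI - DT = 201 - 2*53 + (7.29) - 89 + 10 - 14 = 9.29

9.29 dB


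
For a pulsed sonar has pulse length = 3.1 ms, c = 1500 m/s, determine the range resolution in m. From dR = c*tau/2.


2.325 m


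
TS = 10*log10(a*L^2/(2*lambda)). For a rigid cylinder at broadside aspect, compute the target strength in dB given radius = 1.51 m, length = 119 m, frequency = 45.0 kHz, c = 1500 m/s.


lambda = 1500/45000 = 0.03333 m
TS = 10*log10(1.51*119^2/(2*0.03333)) = 55.06

55.06 dB


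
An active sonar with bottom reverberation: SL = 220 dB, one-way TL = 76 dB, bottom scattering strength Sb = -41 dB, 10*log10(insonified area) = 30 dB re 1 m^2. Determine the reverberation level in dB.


RL = SL - 2*TL + Sb + 10*log10(A) = 220 - 2*76 + (-41) + 30 = 57

57 dB


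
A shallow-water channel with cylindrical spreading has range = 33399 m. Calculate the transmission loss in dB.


45.24 dB


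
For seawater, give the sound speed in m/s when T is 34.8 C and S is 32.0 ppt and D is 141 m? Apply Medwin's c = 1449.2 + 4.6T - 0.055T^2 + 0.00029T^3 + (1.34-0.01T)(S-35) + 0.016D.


1554.17 m/s


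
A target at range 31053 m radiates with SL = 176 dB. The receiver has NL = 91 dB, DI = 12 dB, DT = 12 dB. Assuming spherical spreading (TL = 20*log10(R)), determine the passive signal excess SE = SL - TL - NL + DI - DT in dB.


-4.84 dB


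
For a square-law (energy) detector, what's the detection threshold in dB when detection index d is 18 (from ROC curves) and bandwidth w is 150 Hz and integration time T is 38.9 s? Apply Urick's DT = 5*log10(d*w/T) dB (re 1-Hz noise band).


DT = 5*log10(d*w/T) = 5*log10(18 * 150 / 38.9) = 5*log10(69.41) = 9.21

9.21 dB


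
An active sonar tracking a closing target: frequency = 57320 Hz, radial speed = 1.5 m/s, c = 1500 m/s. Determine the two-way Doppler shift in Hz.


fd = 2*f*v/c = 2 * 57320 * 1.5 / 1500 = 114.64

114.64 Hz


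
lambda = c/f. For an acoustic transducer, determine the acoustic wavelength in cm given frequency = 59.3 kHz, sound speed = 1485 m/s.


lambda = c/f = 1485 / 59300 = 0.025 m = 2.5 cm

2.5 cm


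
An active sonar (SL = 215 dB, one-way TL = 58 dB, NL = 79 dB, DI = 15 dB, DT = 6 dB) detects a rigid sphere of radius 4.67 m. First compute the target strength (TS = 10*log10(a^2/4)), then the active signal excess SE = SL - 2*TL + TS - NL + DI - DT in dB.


Step 1: TS = 10*log10(4.67^2/4) = 7.37 dB
Step 2: SE = SL - 2*TL + TS - NL + DI - DT = 215 - 2*58 + (7.37) - 79 + 15 - 6 = 36.37

36.37 dB


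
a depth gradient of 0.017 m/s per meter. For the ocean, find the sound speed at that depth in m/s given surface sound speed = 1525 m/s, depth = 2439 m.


c = 1525 + 0.017 * 2439 = 1566.463

1566.463 m/s


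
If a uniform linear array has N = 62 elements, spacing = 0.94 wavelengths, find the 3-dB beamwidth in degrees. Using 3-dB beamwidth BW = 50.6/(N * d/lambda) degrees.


BW = 50.6 / (62 * 0.94) = 50.6 / 58.28 = 0.87

0.87 deg


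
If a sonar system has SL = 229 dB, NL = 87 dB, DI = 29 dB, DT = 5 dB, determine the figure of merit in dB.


FOM = SL - NL + DI - DT = 229 - 87 + 29 - 5 = 166

166 dB


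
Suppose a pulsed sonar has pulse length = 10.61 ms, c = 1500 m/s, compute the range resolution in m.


7.9575 m


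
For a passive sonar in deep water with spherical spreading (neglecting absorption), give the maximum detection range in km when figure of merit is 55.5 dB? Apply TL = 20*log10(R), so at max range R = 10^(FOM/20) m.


0.6 km


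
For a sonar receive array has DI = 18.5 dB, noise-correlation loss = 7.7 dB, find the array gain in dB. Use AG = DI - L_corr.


AG = DI - L_corr = 18.5 - 7.7 = 10.8

10.8 dB


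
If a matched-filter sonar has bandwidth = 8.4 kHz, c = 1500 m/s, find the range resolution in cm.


dR = c/(2*BW) = 1500 / (2 * 8.4e3) = 0.0893 m = 8.93 cm

8.93 cm


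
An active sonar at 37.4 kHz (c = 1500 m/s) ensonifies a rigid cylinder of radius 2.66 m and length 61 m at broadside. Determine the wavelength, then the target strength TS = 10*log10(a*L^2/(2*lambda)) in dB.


Step 1: lambda = c/f = 1500/37400 = 0.04011 m
Step 2: TS = 10*log10(a*L^2/(2*lambda)) = 10*log10(2.66*61^2/(2*0.04011)) = 50.91

50.91 dB


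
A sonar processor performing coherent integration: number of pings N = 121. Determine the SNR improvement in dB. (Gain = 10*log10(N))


Gain = 10*log10(121) = 20.83

20.83 dB


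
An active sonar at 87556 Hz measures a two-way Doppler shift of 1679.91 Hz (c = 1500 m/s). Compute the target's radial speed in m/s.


From fd = 2*f*v/c, v = c*fd/(2*f) = 1500 * 1679.91 / (2*87556) = 14.39

14.39 m/s


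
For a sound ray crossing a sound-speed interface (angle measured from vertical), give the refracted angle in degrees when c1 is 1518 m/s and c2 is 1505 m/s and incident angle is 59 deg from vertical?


sin(theta2) = (c2/c1)*sin(theta1) = (1505/1518)*sin(59 deg) = 0.84983
theta2 = arcsin(0.84983) = 58.19

58.19 deg


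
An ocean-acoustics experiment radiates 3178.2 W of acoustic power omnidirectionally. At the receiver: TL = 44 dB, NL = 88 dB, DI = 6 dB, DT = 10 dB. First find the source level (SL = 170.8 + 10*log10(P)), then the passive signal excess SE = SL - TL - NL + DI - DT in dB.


Step 1: SL = 170.8 + 10*log10(3178.2) = 205.82 dB
Step 2: SE = SL - TL - NL + DI - DT = 205.82 - 44 - 88 + 6 - 10 = 69.82

69.82 dB


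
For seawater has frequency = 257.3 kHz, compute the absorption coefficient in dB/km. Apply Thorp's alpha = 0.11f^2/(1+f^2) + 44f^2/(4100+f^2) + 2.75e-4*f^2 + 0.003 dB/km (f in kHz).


f^2 = 66203.29
alpha = 0.11*66203.29/(1+66203.29) + 44*66203.29/(4100+66203.29) + 2.75e-4*66203.29 + 0.003 = 59.753

59.753 dB/km


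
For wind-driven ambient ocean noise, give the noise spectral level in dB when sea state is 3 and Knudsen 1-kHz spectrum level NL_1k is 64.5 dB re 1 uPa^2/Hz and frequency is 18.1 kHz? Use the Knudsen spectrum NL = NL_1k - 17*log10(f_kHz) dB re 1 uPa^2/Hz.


NL = NL_1k - 17*log10(f_kHz) = 64.5 - 17*log10(18.1) = 64.5 - (21.38) = 43.12

43.12 dB


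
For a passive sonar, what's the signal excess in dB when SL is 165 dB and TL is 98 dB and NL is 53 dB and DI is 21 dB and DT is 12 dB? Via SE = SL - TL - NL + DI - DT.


SE = SL - TL - NL + DI - DT = 165 - 98 - 53 + 21 - 12 = 23

23 dB


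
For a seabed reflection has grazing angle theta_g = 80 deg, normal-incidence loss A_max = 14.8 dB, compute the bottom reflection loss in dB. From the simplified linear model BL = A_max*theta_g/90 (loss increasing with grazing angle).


BL = A_max * theta_g / 90 = 14.8 * 80 / 90 = 13.16

13.16 dB


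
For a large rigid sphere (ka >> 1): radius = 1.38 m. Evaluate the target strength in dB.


-3.22 dB


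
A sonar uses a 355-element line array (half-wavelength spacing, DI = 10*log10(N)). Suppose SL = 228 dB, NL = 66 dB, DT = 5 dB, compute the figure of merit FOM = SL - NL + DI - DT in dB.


182.5 dB


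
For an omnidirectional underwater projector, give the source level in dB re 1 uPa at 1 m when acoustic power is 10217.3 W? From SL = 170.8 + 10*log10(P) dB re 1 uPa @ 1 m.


210.89 dB


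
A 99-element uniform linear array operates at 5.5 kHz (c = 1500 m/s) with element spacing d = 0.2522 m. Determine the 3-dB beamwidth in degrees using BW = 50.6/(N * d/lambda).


0.55 deg


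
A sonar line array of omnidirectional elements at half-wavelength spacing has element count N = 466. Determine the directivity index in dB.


DI = 10*log10(466) = 26.68

26.68 dB


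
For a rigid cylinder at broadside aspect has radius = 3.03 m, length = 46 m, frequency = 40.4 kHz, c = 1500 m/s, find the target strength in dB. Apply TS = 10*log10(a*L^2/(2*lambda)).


49.36 dB


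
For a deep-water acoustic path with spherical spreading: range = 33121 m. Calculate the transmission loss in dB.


TL = 20*log10(33121) = 90.4

90.4 dB


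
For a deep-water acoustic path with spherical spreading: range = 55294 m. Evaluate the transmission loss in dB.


94.85 dB


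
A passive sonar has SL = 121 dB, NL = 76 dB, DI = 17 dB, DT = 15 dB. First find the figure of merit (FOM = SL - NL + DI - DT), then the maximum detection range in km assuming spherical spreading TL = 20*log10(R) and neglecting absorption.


Step 1: FOM = SL - NL + DI - DT = 121 - 76 + 17 - 15 = 47 dB
Step 2: at max range FOM = TL = 20*log10(R), so R = 10^(47/20) = 223.87 m = 0.22 km

0.22 km


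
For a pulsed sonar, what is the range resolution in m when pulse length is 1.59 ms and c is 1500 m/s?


1.1925 m


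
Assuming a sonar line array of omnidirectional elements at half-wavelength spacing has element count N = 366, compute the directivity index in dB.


DI = 10*log10(366) = 25.63

25.63 dB


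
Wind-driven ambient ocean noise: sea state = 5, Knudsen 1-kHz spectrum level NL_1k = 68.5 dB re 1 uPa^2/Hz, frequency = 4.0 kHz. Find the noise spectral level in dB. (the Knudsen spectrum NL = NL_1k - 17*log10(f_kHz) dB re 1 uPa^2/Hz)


NL = NL_1k - 17*log10(f_kHz) = 68.5 - 17*log10(4.0) = 68.5 - (10.24) = 58.26

58.26 dB


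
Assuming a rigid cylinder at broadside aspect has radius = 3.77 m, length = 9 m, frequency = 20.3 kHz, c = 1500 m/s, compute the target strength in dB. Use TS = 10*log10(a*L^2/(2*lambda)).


lambda = 1500/20300 = 0.07389 m
TS = 10*log10(3.77*9^2/(2*0.07389)) = 33.15

33.15 dB


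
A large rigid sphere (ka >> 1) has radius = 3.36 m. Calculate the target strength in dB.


TS = 10*log10(3.36^2 / 4) = 10*log10(2.8224) = 4.51

4.51 dB


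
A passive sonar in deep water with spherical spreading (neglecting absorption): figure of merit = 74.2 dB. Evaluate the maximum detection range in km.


At max range FOM = TL, so 20*log10(R) = 74.2
R = 10^(74.2/20) = 5128.61 m = 5.13 km

5.13 km


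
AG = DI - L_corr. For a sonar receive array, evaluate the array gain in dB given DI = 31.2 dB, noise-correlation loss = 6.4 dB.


24.8 dB


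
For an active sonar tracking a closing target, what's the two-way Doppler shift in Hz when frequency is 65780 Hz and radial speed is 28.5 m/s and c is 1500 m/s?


fd = 2*f*v/c = 2 * 65780 * 28.5 / 1500 = 2499.64

2499.64 Hz


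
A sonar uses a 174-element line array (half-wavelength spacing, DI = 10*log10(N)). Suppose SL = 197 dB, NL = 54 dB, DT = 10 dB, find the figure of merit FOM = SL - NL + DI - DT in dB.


Step 1: DI = 10*log10(174) = 22.41 dB
Step 2: FOM = SL - NL + DI - DT = 197 - 54 + 22.41 - 10 = 155.41

155.41 dB


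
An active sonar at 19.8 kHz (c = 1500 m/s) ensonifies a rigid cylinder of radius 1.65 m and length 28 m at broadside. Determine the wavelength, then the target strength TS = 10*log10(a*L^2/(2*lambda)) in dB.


Step 1: lambda = c/f = 1500/19800 = 0.07576 m
Step 2: TS = 10*log10(a*L^2/(2*lambda)) = 10*log10(1.65*28^2/(2*0.07576)) = 39.31

39.31 dB


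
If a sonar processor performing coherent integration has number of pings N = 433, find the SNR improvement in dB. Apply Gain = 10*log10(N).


Gain = 10*log10(433) = 26.36

26.36 dB


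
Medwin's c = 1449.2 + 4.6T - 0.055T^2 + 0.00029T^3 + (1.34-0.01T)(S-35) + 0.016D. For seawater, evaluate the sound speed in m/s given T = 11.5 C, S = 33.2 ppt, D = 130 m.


1495.14 m/s


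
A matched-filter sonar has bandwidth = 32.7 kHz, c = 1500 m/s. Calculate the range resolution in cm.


dR = c/(2*BW) = 1500 / (2 * 32.7e3) = 0.0229 m = 2.29 cm

2.29 cm


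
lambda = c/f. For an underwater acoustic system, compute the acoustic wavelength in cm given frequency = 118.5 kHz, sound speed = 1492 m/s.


lambda = c/f = 1492 / 118500 = 0.0126 m = 1.26 cm

1.26 cm


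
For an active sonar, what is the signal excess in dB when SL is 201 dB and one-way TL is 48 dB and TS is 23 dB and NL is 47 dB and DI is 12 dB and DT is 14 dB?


79 dB


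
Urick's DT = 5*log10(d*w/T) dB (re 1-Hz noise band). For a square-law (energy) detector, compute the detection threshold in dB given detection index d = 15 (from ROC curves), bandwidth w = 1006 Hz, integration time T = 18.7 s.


DT = 5*log10(d*w/T) = 5*log10(15 * 1006 / 18.7) = 5*log10(806.95) = 14.53

14.53 dB


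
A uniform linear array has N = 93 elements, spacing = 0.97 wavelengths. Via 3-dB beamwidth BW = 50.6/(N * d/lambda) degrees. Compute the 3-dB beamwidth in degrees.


BW = 50.6 / (93 * 0.97) = 50.6 / 90.21 = 0.56

0.56 deg


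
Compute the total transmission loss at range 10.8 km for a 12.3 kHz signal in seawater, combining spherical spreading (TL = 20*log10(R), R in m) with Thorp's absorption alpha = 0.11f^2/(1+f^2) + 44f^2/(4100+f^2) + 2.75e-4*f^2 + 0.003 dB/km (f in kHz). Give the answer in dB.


Step 1 (Thorp): alpha = 0.11*151.29/(1+151.29) + 44*151.29/(4100+151.29) + 2.75e-4*151.29 + 0.003 = 1.7197 dB/km
Step 2: TL_spread = 20*log10(10800) = 80.67 dB
Step 3: TL_abs = alpha*R = 1.7197 * 10.8 = 18.57 dB
Step 4: TL_total = 80.67 + 18.57 = 99.24

99.24 dB


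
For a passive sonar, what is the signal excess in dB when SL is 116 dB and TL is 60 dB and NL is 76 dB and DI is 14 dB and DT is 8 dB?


SE = SL - TL - NL + DI - DT = 116 - 60 - 76 + 14 - 8 = -14

-14 dB


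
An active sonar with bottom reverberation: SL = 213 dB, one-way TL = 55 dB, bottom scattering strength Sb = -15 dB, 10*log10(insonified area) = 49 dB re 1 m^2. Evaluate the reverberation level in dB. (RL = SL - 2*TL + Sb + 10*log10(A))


RL = SL - 2*TL + Sb + 10*log10(A) = 213 - 2*55 + (-15) + 49 = 137

137 dB


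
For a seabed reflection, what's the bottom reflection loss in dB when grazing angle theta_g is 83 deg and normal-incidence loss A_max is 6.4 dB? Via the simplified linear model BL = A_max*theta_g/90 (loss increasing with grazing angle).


5.9 dB


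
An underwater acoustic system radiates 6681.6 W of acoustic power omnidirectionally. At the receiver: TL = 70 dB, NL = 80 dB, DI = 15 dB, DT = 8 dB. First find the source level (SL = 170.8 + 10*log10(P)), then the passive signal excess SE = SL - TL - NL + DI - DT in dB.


Step 1: SL = 170.8 + 10*log10(6681.6) = 209.05 dB
Step 2: SE = SL - TL - NL + DI - DT = 209.05 - 70 - 80 + 15 - 8 = 66.05

66.05 dB


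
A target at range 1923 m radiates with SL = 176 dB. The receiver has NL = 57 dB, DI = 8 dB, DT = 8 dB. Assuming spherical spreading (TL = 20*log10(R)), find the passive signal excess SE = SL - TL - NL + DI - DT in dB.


53.32 dB


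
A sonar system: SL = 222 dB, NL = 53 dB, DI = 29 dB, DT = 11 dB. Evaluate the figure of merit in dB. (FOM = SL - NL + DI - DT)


FOM = SL - NL + DI - DT = 222 - 53 + 29 - 11 = 187

187 dB


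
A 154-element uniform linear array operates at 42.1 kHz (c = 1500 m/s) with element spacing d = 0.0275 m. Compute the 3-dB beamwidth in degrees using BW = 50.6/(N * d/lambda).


0.43 deg


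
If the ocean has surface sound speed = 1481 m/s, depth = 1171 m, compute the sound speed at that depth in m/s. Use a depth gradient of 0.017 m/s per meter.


1500.907 m/s


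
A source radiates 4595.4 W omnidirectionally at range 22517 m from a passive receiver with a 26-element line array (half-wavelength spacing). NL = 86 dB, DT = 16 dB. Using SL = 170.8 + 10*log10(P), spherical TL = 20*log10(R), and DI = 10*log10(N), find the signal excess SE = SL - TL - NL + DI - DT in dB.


32.52 dB


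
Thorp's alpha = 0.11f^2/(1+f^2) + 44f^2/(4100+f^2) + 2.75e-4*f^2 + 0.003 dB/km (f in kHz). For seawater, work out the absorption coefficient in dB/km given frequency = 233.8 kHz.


f^2 = 54662.44
alpha = 0.11*54662.44/(1+54662.44) + 44*54662.44/(4100+54662.44) + 2.75e-4*54662.44 + 0.003 = 56.075

56.075 dB/km


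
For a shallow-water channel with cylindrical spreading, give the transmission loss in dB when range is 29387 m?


TL = 10*log10(29387) = 44.68

44.68 dB


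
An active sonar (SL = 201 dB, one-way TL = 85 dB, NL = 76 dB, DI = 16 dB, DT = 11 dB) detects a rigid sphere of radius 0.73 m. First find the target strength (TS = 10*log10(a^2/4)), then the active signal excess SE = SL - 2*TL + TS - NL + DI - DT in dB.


Step 1: TS = 10*log10(0.73^2/4) = -8.75 dB
Step 2: SE = SL - 2*TL + TS - NL + DI - DT = 201 - 2*85 + (-8.75) - 76 + 16 - 11 = -48.75

-48.75 dB


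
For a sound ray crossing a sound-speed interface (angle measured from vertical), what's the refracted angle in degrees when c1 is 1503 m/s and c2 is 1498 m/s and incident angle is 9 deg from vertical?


8.97 deg


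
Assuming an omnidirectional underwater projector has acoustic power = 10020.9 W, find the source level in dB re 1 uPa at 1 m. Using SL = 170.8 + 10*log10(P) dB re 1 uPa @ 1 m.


SL = 170.8 + 10*log10(10020.9) = 170.8 + 40.01 = 210.81

210.81 dB


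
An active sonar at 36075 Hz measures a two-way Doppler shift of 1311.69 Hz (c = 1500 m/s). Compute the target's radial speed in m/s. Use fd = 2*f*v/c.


From fd = 2*f*v/c, v = c*fd/(2*f) = 1500 * 1311.69 / (2*36075) = 27.27

27.27 m/s


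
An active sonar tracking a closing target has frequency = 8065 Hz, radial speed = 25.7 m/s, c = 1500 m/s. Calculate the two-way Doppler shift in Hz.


276.36 Hz


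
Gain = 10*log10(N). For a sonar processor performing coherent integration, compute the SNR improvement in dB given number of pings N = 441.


Gain = 10*log10(441) = 26.44

26.44 dB


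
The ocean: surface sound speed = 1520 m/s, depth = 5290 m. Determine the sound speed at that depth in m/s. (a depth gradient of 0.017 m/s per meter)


1609.93 m/s


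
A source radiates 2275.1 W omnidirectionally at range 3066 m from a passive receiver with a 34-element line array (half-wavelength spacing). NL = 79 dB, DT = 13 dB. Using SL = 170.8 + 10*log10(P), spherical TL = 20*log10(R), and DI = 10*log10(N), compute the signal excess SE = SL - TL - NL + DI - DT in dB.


57.95 dB


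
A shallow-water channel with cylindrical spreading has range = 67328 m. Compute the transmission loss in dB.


48.28 dB


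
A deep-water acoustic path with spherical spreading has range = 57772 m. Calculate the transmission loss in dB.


TL = 20*log10(57772) = 95.23

95.23 dB


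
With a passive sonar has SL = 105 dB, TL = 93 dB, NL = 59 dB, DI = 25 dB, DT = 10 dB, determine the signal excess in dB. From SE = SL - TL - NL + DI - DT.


-32 dB


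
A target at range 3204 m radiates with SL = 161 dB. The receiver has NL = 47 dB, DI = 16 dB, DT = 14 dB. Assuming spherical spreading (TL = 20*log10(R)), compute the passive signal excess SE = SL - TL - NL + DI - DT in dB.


45.89 dB


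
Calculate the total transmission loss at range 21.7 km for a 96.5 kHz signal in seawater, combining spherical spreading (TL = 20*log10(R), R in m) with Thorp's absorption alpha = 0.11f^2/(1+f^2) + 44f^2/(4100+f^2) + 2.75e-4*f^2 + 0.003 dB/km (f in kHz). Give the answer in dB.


807.68 dB


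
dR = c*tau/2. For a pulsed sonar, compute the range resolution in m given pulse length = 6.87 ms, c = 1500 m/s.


dR = c*tau/2 = 1500 * 6.87e-3 / 2 = 5.1525

5.1525 m


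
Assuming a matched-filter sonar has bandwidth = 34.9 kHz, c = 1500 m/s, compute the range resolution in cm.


dR = c/(2*BW) = 1500 / (2 * 34.9e3) = 0.0215 m = 2.15 cm

2.15 cm


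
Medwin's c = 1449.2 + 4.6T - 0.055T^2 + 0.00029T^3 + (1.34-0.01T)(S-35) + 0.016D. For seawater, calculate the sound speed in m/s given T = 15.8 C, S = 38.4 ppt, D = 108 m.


1515.04 m/s


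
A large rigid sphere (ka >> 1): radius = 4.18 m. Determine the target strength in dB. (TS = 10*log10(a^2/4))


6.4 dB


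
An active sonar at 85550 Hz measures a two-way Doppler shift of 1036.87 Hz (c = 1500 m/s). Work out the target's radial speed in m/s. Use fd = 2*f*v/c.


From fd = 2*f*v/c, v = c*fd/(2*f) = 1500 * 1036.87 / (2*85550) = 9.09

9.09 m/s


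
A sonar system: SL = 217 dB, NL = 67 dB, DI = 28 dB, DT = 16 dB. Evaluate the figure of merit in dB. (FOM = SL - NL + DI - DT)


FOM = SL - NL + DI - DT = 217 - 67 + 28 - 16 = 162

162 dB


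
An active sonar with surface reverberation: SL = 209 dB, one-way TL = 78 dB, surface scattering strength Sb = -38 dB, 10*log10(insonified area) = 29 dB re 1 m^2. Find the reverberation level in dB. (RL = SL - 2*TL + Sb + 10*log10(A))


RL = SL - 2*TL + Sb + 10*log10(A) = 209 - 2*78 + (-38) + 29 = 44

44 dB


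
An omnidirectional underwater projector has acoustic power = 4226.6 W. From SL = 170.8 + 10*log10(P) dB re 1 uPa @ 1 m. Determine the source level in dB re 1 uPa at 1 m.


SL = 170.8 + 10*log10(4226.6) = 170.8 + 36.26 = 207.06

207.06 dB


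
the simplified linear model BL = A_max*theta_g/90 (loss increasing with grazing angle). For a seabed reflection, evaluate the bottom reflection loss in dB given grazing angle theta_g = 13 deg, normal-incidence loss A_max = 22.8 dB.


BL = A_max * theta_g / 90 = 22.8 * 13 / 90 = 3.29

3.29 dB


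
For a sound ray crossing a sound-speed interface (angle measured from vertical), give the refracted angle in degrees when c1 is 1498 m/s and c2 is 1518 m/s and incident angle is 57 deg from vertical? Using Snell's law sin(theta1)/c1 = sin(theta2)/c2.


58.2 deg


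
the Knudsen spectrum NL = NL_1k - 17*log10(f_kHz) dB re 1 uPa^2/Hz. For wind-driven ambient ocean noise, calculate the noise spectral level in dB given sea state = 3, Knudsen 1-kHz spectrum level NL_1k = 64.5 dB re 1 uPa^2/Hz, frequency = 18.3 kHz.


NL = NL_1k - 17*log10(f_kHz) = 64.5 - 17*log10(18.3) = 64.5 - (21.46) = 43.04

43.04 dB


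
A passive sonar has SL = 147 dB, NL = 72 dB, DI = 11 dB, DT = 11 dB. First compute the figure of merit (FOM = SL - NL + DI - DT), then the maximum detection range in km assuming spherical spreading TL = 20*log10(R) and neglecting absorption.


Step 1: FOM = SL - NL + DI - DT = 147 - 72 + 11 - 11 = 75 dB
Step 2: at max range FOM = TL = 20*log10(R), so R = 10^(75/20) = 5623.41 m = 5.62 km

5.62 km


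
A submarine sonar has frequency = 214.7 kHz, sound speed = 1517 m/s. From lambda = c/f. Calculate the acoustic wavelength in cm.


lambda = c/f = 1517 / 214700 = 0.0071 m = 0.71 cm

0.71 cm


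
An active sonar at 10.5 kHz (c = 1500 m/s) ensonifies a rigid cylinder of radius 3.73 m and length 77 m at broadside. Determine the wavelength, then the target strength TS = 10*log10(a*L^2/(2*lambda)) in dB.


Step 1: lambda = c/f = 1500/10500 = 0.14286 m
Step 2: TS = 10*log10(a*L^2/(2*lambda)) = 10*log10(3.73*77^2/(2*0.14286)) = 48.89

48.89 dB


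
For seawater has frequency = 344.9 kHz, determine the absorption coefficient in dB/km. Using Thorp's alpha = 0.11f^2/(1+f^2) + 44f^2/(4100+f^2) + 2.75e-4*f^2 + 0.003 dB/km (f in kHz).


f^2 = 118956.01
alpha = 0.11*118956.01/(1+118956.01) + 44*118956.01/(4100+118956.01) + 2.75e-4*118956.01 + 0.003 = 75.36

75.36 dB/km


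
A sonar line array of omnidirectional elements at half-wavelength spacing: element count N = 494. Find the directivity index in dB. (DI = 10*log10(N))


DI = 10*log10(494) = 26.94

26.94 dB


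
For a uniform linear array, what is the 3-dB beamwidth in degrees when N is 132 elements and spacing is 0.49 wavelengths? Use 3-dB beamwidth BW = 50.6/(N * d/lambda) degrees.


BW = 50.6 / (132 * 0.49) = 50.6 / 64.68 = 0.78

0.78 deg


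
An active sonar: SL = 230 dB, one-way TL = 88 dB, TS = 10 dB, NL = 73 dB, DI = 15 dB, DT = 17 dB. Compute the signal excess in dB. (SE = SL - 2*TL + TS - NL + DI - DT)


SE = SL - 2*TL + TS - NL + DI - DT = 230 - 2*88 + (10) - 73 + 15 - 17 = -11

-11 dB


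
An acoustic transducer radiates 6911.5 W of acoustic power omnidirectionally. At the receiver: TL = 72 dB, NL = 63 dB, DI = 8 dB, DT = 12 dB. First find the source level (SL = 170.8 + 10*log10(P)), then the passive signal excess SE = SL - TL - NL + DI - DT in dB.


Step 1: SL = 170.8 + 10*log10(6911.5) = 209.2 dB
Step 2: SE = SL - TL - NL + DI - DT = 209.2 - 72 - 63 + 8 - 12 = 70.2

70.2 dB


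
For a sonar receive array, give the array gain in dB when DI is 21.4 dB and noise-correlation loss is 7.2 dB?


AG = DI - L_corr = 21.4 - 7.2 = 14.2

14.2 dB


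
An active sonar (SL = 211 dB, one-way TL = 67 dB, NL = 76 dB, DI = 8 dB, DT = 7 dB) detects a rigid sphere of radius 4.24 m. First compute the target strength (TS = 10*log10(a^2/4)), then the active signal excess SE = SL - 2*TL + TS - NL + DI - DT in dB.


Step 1: TS = 10*log10(4.24^2/4) = 6.53 dB
Step 2: SE = SL - 2*TL + TS - NL + DI - DT = 211 - 2*67 + (6.53) - 76 + 8 - 7 = 8.53

8.53 dB


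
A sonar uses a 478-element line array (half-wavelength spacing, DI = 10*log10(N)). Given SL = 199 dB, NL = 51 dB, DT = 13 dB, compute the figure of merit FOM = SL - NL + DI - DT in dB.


Step 1: DI = 10*log10(478) = 26.79 dB
Step 2: FOM = SL - NL + DI - DT = 199 - 51 + 26.79 - 13 = 161.79

161.79 dB


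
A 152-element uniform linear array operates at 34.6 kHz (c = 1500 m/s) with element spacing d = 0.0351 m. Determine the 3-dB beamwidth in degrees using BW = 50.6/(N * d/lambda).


Step 1: lambda = 1500/34600 = 0.04335 m
Step 2: d/lambda = 0.0351/0.04335 = 0.8097
Step 3: BW = 50.6/(N * d/lambda) = 50.6/(152 * 0.8097) = 0.41

0.41 deg


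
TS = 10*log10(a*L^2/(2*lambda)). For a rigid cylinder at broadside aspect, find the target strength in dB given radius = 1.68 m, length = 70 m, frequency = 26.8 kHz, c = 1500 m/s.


48.67 dB


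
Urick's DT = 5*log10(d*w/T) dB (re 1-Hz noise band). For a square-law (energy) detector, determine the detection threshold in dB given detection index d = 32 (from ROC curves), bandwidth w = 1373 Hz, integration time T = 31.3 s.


15.74 dB


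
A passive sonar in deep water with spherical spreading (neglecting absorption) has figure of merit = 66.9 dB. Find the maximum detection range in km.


At max range FOM = TL, so 20*log10(R) = 66.9
R = 10^(66.9/20) = 2213.09 m = 2.21 km

2.21 km


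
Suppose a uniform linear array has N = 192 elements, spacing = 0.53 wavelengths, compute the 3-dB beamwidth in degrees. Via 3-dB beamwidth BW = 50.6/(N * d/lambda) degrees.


BW = 50.6 / (192 * 0.53) = 50.6 / 101.76 = 0.5

0.5 deg


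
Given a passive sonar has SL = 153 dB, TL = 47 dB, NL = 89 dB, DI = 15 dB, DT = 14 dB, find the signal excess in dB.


SE = SL - TL - NL + DI - DT = 153 - 47 - 89 + 15 - 14 = 18

18 dB


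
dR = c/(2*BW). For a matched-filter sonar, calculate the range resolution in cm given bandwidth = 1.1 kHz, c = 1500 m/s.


dR = c/(2*BW) = 1500 / (2 * 1.1e3) = 0.6818 m = 68.18 cm

68.18 cm


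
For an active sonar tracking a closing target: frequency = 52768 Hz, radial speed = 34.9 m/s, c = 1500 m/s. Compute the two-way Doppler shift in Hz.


2455.47 Hz


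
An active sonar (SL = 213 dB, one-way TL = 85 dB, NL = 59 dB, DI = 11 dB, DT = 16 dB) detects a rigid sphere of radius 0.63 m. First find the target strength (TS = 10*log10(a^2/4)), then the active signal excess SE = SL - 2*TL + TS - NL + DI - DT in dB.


Step 1: TS = 10*log10(0.63^2/4) = -10.03 dB
Step 2: SE = SL - 2*TL + TS - NL + DI - DT = 213 - 2*85 + (-10.03) - 59 + 11 - 16 = -31.03

-31.03 dB


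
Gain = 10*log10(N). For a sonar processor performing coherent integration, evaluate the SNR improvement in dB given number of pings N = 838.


Gain = 10*log10(838) = 29.23

29.23 dB


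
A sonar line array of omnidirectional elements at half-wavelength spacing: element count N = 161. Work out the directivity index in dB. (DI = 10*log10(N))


DI = 10*log10(161) = 22.07

22.07 dB


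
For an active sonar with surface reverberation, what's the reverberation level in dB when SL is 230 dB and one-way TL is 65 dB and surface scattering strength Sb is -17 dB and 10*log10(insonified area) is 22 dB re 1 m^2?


105 dB
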